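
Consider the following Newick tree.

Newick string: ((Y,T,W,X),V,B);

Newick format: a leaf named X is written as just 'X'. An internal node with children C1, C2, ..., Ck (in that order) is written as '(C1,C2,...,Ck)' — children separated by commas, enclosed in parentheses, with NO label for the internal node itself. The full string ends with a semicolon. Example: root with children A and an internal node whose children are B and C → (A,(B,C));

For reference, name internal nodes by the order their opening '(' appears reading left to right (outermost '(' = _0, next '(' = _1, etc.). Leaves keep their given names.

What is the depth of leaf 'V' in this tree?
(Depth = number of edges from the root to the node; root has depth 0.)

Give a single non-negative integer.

Answer: 1

Derivation:
Newick: ((Y,T,W,X),V,B);
Naming internals by '(' encounter order: outermost '(' = _0, next = _1, ...
Query node: V
Path from root: _0 -> V
Depth of V: 1 (number of edges from root)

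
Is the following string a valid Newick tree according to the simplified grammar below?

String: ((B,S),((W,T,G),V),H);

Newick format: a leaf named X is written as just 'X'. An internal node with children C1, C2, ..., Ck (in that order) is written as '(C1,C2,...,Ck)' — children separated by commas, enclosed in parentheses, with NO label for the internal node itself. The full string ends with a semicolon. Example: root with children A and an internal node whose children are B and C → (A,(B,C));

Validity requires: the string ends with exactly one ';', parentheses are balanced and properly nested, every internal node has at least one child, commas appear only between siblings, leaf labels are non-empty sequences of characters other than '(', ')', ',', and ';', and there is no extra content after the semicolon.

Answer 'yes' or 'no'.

Input: ((B,S),((W,T,G),V),H);
Paren balance: 4 '(' vs 4 ')' OK
Ends with single ';': True
Full parse: OK
Valid: True

Answer: yes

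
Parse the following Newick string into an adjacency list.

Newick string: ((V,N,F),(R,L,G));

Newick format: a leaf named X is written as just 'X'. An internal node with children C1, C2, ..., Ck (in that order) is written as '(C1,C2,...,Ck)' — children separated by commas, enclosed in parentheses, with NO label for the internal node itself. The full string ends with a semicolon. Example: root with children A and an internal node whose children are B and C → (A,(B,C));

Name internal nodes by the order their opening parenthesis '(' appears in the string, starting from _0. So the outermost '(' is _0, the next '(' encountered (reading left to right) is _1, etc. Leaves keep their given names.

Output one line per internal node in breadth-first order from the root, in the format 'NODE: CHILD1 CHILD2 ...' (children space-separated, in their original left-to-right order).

Answer: _0: _1 _2
_1: V N F
_2: R L G

Derivation:
Input: ((V,N,F),(R,L,G));
Scanning left-to-right, naming '(' by encounter order:
  pos 0: '(' -> open internal node _0 (depth 1)
  pos 1: '(' -> open internal node _1 (depth 2)
  pos 7: ')' -> close internal node _1 (now at depth 1)
  pos 9: '(' -> open internal node _2 (depth 2)
  pos 15: ')' -> close internal node _2 (now at depth 1)
  pos 16: ')' -> close internal node _0 (now at depth 0)
Total internal nodes: 3
BFS adjacency from root:
  _0: _1 _2
  _1: V N F
  _2: R L G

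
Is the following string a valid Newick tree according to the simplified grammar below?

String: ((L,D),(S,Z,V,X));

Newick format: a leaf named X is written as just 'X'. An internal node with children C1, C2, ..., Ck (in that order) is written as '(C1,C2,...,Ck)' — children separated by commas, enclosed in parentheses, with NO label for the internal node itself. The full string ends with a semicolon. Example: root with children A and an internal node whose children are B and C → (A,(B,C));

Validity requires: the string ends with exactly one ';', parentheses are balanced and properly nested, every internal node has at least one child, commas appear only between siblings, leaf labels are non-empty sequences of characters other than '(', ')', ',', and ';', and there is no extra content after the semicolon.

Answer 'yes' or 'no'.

Input: ((L,D),(S,Z,V,X));
Paren balance: 3 '(' vs 3 ')' OK
Ends with single ';': True
Full parse: OK
Valid: True

Answer: yes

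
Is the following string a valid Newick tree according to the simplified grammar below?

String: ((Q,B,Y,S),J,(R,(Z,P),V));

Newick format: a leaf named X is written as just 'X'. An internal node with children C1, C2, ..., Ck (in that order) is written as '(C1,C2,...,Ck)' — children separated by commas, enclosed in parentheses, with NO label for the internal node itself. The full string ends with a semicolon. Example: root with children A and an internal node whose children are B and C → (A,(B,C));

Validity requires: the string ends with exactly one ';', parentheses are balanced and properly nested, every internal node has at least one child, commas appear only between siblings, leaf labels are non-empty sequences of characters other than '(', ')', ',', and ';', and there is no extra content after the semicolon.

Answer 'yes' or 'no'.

Answer: yes

Derivation:
Input: ((Q,B,Y,S),J,(R,(Z,P),V));
Paren balance: 4 '(' vs 4 ')' OK
Ends with single ';': True
Full parse: OK
Valid: True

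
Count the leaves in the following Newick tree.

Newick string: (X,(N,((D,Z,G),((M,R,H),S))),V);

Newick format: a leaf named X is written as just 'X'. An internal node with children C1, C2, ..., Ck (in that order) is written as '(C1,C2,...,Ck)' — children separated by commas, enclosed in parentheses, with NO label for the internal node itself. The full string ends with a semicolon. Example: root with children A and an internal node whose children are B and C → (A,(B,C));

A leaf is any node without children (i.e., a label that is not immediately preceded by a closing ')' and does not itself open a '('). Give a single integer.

Newick: (X,(N,((D,Z,G),((M,R,H),S))),V);
Scan left-to-right; a leaf is any maximal label run not followed by '(':
  pos 1: leaf 'X' → count = 1
  pos 4: leaf 'N' → count = 2
  pos 8: leaf 'D' → count = 3
  pos 10: leaf 'Z' → count = 4
  pos 12: leaf 'G' → count = 5
  pos 17: leaf 'M' → count = 6
  pos 19: leaf 'R' → count = 7
  pos 21: leaf 'H' → count = 8
  pos 24: leaf 'S' → count = 9
  pos 29: leaf 'V' → count = 10
Total leaves: 10

Answer: 10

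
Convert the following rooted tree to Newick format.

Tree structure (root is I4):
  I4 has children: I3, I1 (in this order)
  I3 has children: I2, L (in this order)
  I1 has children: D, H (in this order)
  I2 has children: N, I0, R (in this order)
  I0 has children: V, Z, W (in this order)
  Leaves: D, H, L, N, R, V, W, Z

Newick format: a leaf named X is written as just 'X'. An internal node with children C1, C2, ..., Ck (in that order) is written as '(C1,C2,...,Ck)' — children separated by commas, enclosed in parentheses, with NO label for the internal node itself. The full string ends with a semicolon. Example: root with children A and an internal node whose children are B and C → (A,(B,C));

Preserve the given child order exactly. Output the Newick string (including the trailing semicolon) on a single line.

Answer: (((N,(V,Z,W),R),L),(D,H));

Derivation:
internal I4 with children ['I3', 'I1']
  internal I3 with children ['I2', 'L']
    internal I2 with children ['N', 'I0', 'R']
      leaf 'N' → 'N'
      internal I0 with children ['V', 'Z', 'W']
        leaf 'V' → 'V'
        leaf 'Z' → 'Z'
        leaf 'W' → 'W'
      → '(V,Z,W)'
      leaf 'R' → 'R'
    → '(N,(V,Z,W),R)'
    leaf 'L' → 'L'
  → '((N,(V,Z,W),R),L)'
  internal I1 with children ['D', 'H']
    leaf 'D' → 'D'
    leaf 'H' → 'H'
  → '(D,H)'
→ '(((N,(V,Z,W),R),L),(D,H))'
Final: (((N,(V,Z,W),R),L),(D,H));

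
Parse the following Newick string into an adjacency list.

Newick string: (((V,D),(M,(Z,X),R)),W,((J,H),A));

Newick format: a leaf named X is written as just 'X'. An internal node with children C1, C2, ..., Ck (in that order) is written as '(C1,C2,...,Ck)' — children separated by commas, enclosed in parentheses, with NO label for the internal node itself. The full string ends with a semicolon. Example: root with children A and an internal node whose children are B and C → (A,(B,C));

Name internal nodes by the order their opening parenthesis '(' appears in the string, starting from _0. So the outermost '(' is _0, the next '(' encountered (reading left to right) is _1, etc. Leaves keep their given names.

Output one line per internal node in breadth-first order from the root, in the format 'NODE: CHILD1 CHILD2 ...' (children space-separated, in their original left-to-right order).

Input: (((V,D),(M,(Z,X),R)),W,((J,H),A));
Scanning left-to-right, naming '(' by encounter order:
  pos 0: '(' -> open internal node _0 (depth 1)
  pos 1: '(' -> open internal node _1 (depth 2)
  pos 2: '(' -> open internal node _2 (depth 3)
  pos 6: ')' -> close internal node _2 (now at depth 2)
  pos 8: '(' -> open internal node _3 (depth 3)
  pos 11: '(' -> open internal node _4 (depth 4)
  pos 15: ')' -> close internal node _4 (now at depth 3)
  pos 18: ')' -> close internal node _3 (now at depth 2)
  pos 19: ')' -> close internal node _1 (now at depth 1)
  pos 23: '(' -> open internal node _5 (depth 2)
  pos 24: '(' -> open internal node _6 (depth 3)
  pos 28: ')' -> close internal node _6 (now at depth 2)
  pos 31: ')' -> close internal node _5 (now at depth 1)
  pos 32: ')' -> close internal node _0 (now at depth 0)
Total internal nodes: 7
BFS adjacency from root:
  _0: _1 W _5
  _1: _2 _3
  _5: _6 A
  _2: V D
  _3: M _4 R
  _6: J H
  _4: Z X

Answer: _0: _1 W _5
_1: _2 _3
_5: _6 A
_2: V D
_3: M _4 R
_6: J H
_4: Z X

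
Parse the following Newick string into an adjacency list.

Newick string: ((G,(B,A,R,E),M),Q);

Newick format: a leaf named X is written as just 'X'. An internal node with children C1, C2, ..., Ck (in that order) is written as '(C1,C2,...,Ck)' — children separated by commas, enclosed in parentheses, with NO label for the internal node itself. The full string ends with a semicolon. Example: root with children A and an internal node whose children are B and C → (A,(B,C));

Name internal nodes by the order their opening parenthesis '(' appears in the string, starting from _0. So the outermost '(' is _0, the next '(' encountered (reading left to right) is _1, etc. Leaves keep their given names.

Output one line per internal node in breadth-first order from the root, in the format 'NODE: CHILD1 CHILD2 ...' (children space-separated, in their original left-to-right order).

Answer: _0: _1 Q
_1: G _2 M
_2: B A R E

Derivation:
Input: ((G,(B,A,R,E),M),Q);
Scanning left-to-right, naming '(' by encounter order:
  pos 0: '(' -> open internal node _0 (depth 1)
  pos 1: '(' -> open internal node _1 (depth 2)
  pos 4: '(' -> open internal node _2 (depth 3)
  pos 12: ')' -> close internal node _2 (now at depth 2)
  pos 15: ')' -> close internal node _1 (now at depth 1)
  pos 18: ')' -> close internal node _0 (now at depth 0)
Total internal nodes: 3
BFS adjacency from root:
  _0: _1 Q
  _1: G _2 M
  _2: B A R E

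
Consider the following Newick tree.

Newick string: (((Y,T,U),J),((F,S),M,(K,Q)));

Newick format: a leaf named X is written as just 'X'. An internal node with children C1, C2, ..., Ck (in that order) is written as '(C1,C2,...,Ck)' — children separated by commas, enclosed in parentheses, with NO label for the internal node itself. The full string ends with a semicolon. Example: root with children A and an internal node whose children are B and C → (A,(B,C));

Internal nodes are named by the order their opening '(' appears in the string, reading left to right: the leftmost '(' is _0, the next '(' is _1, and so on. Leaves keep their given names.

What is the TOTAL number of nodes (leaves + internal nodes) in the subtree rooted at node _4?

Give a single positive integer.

Answer: 3

Derivation:
Newick: (((Y,T,U),J),((F,S),M,(K,Q)));
Locate _4: it is the '(' at position 14 (the 5th '(' reading left to right).
Query: subtree rooted at _4
_4: subtree_size = 1 + 2
  F: subtree_size = 1 + 0
  S: subtree_size = 1 + 0
Total subtree size of _4: 3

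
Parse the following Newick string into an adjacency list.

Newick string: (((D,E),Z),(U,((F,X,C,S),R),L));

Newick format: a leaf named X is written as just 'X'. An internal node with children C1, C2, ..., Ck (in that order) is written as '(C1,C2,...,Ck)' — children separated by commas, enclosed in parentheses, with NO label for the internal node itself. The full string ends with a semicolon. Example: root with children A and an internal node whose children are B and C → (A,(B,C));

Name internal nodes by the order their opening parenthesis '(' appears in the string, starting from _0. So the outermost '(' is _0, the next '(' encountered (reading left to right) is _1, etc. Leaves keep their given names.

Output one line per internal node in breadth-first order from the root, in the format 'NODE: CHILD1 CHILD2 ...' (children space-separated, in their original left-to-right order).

Answer: _0: _1 _3
_1: _2 Z
_3: U _4 L
_2: D E
_4: _5 R
_5: F X C S

Derivation:
Input: (((D,E),Z),(U,((F,X,C,S),R),L));
Scanning left-to-right, naming '(' by encounter order:
  pos 0: '(' -> open internal node _0 (depth 1)
  pos 1: '(' -> open internal node _1 (depth 2)
  pos 2: '(' -> open internal node _2 (depth 3)
  pos 6: ')' -> close internal node _2 (now at depth 2)
  pos 9: ')' -> close internal node _1 (now at depth 1)
  pos 11: '(' -> open internal node _3 (depth 2)
  pos 14: '(' -> open internal node _4 (depth 3)
  pos 15: '(' -> open internal node _5 (depth 4)
  pos 23: ')' -> close internal node _5 (now at depth 3)
  pos 26: ')' -> close internal node _4 (now at depth 2)
  pos 29: ')' -> close internal node _3 (now at depth 1)
  pos 30: ')' -> close internal node _0 (now at depth 0)
Total internal nodes: 6
BFS adjacency from root:
  _0: _1 _3
  _1: _2 Z
  _3: U _4 L
  _2: D E
  _4: _5 R
  _5: F X C S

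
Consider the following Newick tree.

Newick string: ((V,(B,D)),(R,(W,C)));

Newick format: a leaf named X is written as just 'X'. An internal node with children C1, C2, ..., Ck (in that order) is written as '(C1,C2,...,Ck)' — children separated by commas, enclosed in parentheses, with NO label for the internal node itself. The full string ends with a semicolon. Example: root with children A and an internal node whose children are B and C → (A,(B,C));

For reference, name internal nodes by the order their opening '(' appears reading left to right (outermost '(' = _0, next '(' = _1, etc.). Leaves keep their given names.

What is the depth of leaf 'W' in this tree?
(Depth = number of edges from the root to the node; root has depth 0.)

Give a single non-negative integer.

Newick: ((V,(B,D)),(R,(W,C)));
Naming internals by '(' encounter order: outermost '(' = _0, next = _1, ...
Query node: W
Path from root: _0 -> _3 -> _4 -> W
Depth of W: 3 (number of edges from root)

Answer: 3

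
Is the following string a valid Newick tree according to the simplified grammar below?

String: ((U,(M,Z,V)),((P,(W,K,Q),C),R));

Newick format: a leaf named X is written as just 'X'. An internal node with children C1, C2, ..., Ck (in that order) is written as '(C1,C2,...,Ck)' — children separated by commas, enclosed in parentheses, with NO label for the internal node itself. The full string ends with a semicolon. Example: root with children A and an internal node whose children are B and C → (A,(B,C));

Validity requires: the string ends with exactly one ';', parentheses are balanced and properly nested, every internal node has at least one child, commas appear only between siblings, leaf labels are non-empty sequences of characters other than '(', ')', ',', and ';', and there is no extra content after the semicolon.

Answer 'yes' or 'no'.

Answer: yes

Derivation:
Input: ((U,(M,Z,V)),((P,(W,K,Q),C),R));
Paren balance: 6 '(' vs 6 ')' OK
Ends with single ';': True
Full parse: OK
Valid: True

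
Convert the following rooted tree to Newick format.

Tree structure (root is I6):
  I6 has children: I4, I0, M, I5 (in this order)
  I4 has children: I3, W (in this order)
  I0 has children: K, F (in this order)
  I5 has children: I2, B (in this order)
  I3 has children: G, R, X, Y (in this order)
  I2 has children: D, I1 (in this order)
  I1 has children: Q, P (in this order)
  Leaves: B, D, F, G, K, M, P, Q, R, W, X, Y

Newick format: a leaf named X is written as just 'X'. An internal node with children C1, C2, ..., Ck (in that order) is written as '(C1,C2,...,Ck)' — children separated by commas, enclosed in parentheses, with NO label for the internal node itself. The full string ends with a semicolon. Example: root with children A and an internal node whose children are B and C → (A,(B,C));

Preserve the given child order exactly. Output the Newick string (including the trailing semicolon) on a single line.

internal I6 with children ['I4', 'I0', 'M', 'I5']
  internal I4 with children ['I3', 'W']
    internal I3 with children ['G', 'R', 'X', 'Y']
      leaf 'G' → 'G'
      leaf 'R' → 'R'
      leaf 'X' → 'X'
      leaf 'Y' → 'Y'
    → '(G,R,X,Y)'
    leaf 'W' → 'W'
  → '((G,R,X,Y),W)'
  internal I0 with children ['K', 'F']
    leaf 'K' → 'K'
    leaf 'F' → 'F'
  → '(K,F)'
  leaf 'M' → 'M'
  internal I5 with children ['I2', 'B']
    internal I2 with children ['D', 'I1']
      leaf 'D' → 'D'
      internal I1 with children ['Q', 'P']
        leaf 'Q' → 'Q'
        leaf 'P' → 'P'
      → '(Q,P)'
    → '(D,(Q,P))'
    leaf 'B' → 'B'
  → '((D,(Q,P)),B)'
→ '(((G,R,X,Y),W),(K,F),M,((D,(Q,P)),B))'
Final: (((G,R,X,Y),W),(K,F),M,((D,(Q,P)),B));

Answer: (((G,R,X,Y),W),(K,F),M,((D,(Q,P)),B));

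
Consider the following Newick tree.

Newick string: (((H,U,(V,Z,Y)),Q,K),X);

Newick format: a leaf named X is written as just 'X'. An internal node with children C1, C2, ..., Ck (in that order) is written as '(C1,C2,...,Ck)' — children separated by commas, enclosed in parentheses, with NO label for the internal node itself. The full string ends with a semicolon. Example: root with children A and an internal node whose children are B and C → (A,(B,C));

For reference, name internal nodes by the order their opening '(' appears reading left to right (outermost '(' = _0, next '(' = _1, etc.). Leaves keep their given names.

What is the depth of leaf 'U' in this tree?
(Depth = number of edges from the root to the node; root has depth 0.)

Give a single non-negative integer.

Newick: (((H,U,(V,Z,Y)),Q,K),X);
Naming internals by '(' encounter order: outermost '(' = _0, next = _1, ...
Query node: U
Path from root: _0 -> _1 -> _2 -> U
Depth of U: 3 (number of edges from root)

Answer: 3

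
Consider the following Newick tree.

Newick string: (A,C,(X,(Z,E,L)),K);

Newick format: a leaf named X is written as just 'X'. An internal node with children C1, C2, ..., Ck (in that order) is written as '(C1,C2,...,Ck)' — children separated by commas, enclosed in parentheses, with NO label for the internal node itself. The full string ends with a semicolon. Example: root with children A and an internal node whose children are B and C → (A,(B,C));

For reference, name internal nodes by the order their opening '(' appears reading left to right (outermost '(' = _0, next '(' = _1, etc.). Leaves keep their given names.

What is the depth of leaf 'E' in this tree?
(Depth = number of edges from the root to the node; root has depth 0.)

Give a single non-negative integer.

Newick: (A,C,(X,(Z,E,L)),K);
Naming internals by '(' encounter order: outermost '(' = _0, next = _1, ...
Query node: E
Path from root: _0 -> _1 -> _2 -> E
Depth of E: 3 (number of edges from root)

Answer: 3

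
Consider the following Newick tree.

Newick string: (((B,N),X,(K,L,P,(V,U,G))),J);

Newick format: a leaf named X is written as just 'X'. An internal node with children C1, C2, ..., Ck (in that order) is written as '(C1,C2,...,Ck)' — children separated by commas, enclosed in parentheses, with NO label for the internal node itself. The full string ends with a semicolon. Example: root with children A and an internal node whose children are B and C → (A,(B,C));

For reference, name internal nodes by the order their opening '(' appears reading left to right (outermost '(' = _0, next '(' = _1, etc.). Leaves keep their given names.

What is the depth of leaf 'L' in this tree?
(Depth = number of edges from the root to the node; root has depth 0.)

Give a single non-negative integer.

Newick: (((B,N),X,(K,L,P,(V,U,G))),J);
Naming internals by '(' encounter order: outermost '(' = _0, next = _1, ...
Query node: L
Path from root: _0 -> _1 -> _3 -> L
Depth of L: 3 (number of edges from root)

Answer: 3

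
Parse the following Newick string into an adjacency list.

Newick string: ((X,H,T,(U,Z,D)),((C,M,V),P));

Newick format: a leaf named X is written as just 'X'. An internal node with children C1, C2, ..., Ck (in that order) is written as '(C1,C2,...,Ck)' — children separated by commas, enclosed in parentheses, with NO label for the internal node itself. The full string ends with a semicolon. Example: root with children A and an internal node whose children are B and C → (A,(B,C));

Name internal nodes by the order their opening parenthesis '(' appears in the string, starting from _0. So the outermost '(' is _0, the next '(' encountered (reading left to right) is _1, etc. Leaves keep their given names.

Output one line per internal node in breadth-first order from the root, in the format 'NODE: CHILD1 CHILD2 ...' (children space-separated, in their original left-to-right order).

Input: ((X,H,T,(U,Z,D)),((C,M,V),P));
Scanning left-to-right, naming '(' by encounter order:
  pos 0: '(' -> open internal node _0 (depth 1)
  pos 1: '(' -> open internal node _1 (depth 2)
  pos 8: '(' -> open internal node _2 (depth 3)
  pos 14: ')' -> close internal node _2 (now at depth 2)
  pos 15: ')' -> close internal node _1 (now at depth 1)
  pos 17: '(' -> open internal node _3 (depth 2)
  pos 18: '(' -> open internal node _4 (depth 3)
  pos 24: ')' -> close internal node _4 (now at depth 2)
  pos 27: ')' -> close internal node _3 (now at depth 1)
  pos 28: ')' -> close internal node _0 (now at depth 0)
Total internal nodes: 5
BFS adjacency from root:
  _0: _1 _3
  _1: X H T _2
  _3: _4 P
  _2: U Z D
  _4: C M V

Answer: _0: _1 _3
_1: X H T _2
_3: _4 P
_2: U Z D
_4: C M V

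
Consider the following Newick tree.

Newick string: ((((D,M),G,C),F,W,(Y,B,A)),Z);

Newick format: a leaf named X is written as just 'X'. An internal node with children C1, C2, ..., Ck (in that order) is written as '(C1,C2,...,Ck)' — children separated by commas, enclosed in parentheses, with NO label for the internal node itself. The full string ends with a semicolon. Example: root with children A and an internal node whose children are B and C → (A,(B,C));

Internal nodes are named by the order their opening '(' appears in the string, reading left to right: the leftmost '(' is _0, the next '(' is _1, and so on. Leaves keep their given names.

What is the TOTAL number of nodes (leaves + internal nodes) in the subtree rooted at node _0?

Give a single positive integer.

Answer: 15

Derivation:
Newick: ((((D,M),G,C),F,W,(Y,B,A)),Z);
Locate _0: it is the '(' at position 0 (the 1st '(' reading left to right).
Query: subtree rooted at _0
_0: subtree_size = 1 + 14
  _1: subtree_size = 1 + 12
    _2: subtree_size = 1 + 5
      _3: subtree_size = 1 + 2
        D: subtree_size = 1 + 0
        M: subtree_size = 1 + 0
      G: subtree_size = 1 + 0
      C: subtree_size = 1 + 0
    F: subtree_size = 1 + 0
    W: subtree_size = 1 + 0
    _4: subtree_size = 1 + 3
      Y: subtree_size = 1 + 0
      B: subtree_size = 1 + 0
      A: subtree_size = 1 + 0
  Z: subtree_size = 1 + 0
Total subtree size of _0: 15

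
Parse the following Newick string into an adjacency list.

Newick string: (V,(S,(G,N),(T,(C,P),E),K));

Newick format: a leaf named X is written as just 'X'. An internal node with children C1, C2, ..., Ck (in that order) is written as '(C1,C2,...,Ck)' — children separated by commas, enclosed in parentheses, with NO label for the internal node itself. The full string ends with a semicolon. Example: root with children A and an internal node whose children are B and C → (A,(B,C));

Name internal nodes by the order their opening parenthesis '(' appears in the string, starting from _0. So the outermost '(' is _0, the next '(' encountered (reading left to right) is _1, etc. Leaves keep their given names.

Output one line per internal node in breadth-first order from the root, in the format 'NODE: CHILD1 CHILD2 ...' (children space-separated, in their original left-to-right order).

Answer: _0: V _1
_1: S _2 _3 K
_2: G N
_3: T _4 E
_4: C P

Derivation:
Input: (V,(S,(G,N),(T,(C,P),E),K));
Scanning left-to-right, naming '(' by encounter order:
  pos 0: '(' -> open internal node _0 (depth 1)
  pos 3: '(' -> open internal node _1 (depth 2)
  pos 6: '(' -> open internal node _2 (depth 3)
  pos 10: ')' -> close internal node _2 (now at depth 2)
  pos 12: '(' -> open internal node _3 (depth 3)
  pos 15: '(' -> open internal node _4 (depth 4)
  pos 19: ')' -> close internal node _4 (now at depth 3)
  pos 22: ')' -> close internal node _3 (now at depth 2)
  pos 25: ')' -> close internal node _1 (now at depth 1)
  pos 26: ')' -> close internal node _0 (now at depth 0)
Total internal nodes: 5
BFS adjacency from root:
  _0: V _1
  _1: S _2 _3 K
  _2: G N
  _3: T _4 E
  _4: C P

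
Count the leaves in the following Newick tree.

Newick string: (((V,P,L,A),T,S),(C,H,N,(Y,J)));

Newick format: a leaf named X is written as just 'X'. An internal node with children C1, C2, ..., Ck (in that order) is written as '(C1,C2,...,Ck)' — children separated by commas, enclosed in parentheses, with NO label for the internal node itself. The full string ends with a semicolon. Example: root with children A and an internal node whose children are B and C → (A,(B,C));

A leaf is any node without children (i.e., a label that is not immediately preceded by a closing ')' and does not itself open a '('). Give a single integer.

Newick: (((V,P,L,A),T,S),(C,H,N,(Y,J)));
Scan left-to-right; a leaf is any maximal label run not followed by '(':
  pos 3: leaf 'V' → count = 1
  pos 5: leaf 'P' → count = 2
  pos 7: leaf 'L' → count = 3
  pos 9: leaf 'A' → count = 4
  pos 12: leaf 'T' → count = 5
  pos 14: leaf 'S' → count = 6
  pos 18: leaf 'C' → count = 7
  pos 20: leaf 'H' → count = 8
  pos 22: leaf 'N' → count = 9
  pos 25: leaf 'Y' → count = 10
  pos 27: leaf 'J' → count = 11
Total leaves: 11

Answer: 11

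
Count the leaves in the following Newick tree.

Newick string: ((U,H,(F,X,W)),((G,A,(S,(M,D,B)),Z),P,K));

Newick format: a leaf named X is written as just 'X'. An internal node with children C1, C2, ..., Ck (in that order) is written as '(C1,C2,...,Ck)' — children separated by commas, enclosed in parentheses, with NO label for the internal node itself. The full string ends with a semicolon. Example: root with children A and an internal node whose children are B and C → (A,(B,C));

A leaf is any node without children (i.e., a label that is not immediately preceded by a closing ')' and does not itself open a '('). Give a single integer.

Answer: 14

Derivation:
Newick: ((U,H,(F,X,W)),((G,A,(S,(M,D,B)),Z),P,K));
Scan left-to-right; a leaf is any maximal label run not followed by '(':
  pos 2: leaf 'U' → count = 1
  pos 4: leaf 'H' → count = 2
  pos 7: leaf 'F' → count = 3
  pos 9: leaf 'X' → count = 4
  pos 11: leaf 'W' → count = 5
  pos 17: leaf 'G' → count = 6
  pos 19: leaf 'A' → count = 7
  pos 22: leaf 'S' → count = 8
  pos 25: leaf 'M' → count = 9
  pos 27: leaf 'D' → count = 10
  pos 29: leaf 'B' → count = 11
  pos 33: leaf 'Z' → count = 12
  pos 36: leaf 'P' → count = 13
  pos 38: leaf 'K' → count = 14
Total leaves: 14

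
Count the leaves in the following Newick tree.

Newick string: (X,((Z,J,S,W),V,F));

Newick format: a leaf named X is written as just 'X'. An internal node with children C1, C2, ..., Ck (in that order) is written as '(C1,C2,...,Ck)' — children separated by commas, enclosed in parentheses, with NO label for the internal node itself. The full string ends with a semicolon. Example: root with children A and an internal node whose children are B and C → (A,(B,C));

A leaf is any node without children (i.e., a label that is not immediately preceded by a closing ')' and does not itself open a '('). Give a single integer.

Newick: (X,((Z,J,S,W),V,F));
Scan left-to-right; a leaf is any maximal label run not followed by '(':
  pos 1: leaf 'X' → count = 1
  pos 5: leaf 'Z' → count = 2
  pos 7: leaf 'J' → count = 3
  pos 9: leaf 'S' → count = 4
  pos 11: leaf 'W' → count = 5
  pos 14: leaf 'V' → count = 6
  pos 16: leaf 'F' → count = 7
Total leaves: 7

Answer: 7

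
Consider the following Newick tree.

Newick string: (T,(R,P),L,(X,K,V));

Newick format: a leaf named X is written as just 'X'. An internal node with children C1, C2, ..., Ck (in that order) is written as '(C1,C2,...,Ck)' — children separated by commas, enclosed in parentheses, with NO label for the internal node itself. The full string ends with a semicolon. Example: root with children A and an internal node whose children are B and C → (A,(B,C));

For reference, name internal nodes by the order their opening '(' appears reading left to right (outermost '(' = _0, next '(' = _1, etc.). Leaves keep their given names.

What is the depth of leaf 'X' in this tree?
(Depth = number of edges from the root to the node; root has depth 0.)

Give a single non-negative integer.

Newick: (T,(R,P),L,(X,K,V));
Naming internals by '(' encounter order: outermost '(' = _0, next = _1, ...
Query node: X
Path from root: _0 -> _2 -> X
Depth of X: 2 (number of edges from root)

Answer: 2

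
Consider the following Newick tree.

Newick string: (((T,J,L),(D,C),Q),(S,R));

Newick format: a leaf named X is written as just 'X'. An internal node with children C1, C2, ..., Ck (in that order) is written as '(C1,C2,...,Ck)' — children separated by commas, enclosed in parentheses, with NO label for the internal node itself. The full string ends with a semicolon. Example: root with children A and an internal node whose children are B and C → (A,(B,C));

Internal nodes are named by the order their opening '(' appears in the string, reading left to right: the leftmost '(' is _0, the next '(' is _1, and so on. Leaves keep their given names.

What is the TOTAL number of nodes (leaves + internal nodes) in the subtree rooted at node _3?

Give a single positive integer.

Answer: 3

Derivation:
Newick: (((T,J,L),(D,C),Q),(S,R));
Locate _3: it is the '(' at position 10 (the 4th '(' reading left to right).
Query: subtree rooted at _3
_3: subtree_size = 1 + 2
  D: subtree_size = 1 + 0
  C: subtree_size = 1 + 0
Total subtree size of _3: 3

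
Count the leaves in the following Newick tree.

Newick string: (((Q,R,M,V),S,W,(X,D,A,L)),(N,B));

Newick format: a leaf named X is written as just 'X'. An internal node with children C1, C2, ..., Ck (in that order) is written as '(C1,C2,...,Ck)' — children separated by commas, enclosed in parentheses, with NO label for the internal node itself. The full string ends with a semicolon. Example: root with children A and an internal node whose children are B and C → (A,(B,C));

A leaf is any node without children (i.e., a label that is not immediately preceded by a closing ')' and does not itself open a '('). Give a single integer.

Answer: 12

Derivation:
Newick: (((Q,R,M,V),S,W,(X,D,A,L)),(N,B));
Scan left-to-right; a leaf is any maximal label run not followed by '(':
  pos 3: leaf 'Q' → count = 1
  pos 5: leaf 'R' → count = 2
  pos 7: leaf 'M' → count = 3
  pos 9: leaf 'V' → count = 4
  pos 12: leaf 'S' → count = 5
  pos 14: leaf 'W' → count = 6
  pos 17: leaf 'X' → count = 7
  pos 19: leaf 'D' → count = 8
  pos 21: leaf 'A' → count = 9
  pos 23: leaf 'L' → count = 10
  pos 28: leaf 'N' → count = 11
  pos 30: leaf 'B' → count = 12
Total leaves: 12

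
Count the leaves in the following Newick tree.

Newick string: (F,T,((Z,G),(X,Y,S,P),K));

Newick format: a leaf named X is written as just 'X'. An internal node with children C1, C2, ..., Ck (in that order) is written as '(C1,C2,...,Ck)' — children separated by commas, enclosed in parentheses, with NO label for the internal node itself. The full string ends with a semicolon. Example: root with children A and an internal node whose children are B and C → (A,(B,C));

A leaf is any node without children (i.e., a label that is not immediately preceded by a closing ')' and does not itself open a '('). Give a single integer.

Answer: 9

Derivation:
Newick: (F,T,((Z,G),(X,Y,S,P),K));
Scan left-to-right; a leaf is any maximal label run not followed by '(':
  pos 1: leaf 'F' → count = 1
  pos 3: leaf 'T' → count = 2
  pos 7: leaf 'Z' → count = 3
  pos 9: leaf 'G' → count = 4
  pos 13: leaf 'X' → count = 5
  pos 15: leaf 'Y' → count = 6
  pos 17: leaf 'S' → count = 7
  pos 19: leaf 'P' → count = 8
  pos 22: leaf 'K' → count = 9
Total leaves: 9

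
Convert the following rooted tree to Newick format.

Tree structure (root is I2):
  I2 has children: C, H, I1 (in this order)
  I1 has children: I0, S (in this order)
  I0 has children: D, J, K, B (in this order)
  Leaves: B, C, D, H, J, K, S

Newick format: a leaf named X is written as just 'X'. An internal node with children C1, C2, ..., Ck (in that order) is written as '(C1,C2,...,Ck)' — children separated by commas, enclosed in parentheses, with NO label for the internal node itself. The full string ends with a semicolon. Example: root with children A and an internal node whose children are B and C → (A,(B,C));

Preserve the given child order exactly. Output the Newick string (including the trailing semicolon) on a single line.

internal I2 with children ['C', 'H', 'I1']
  leaf 'C' → 'C'
  leaf 'H' → 'H'
  internal I1 with children ['I0', 'S']
    internal I0 with children ['D', 'J', 'K', 'B']
      leaf 'D' → 'D'
      leaf 'J' → 'J'
      leaf 'K' → 'K'
      leaf 'B' → 'B'
    → '(D,J,K,B)'
    leaf 'S' → 'S'
  → '((D,J,K,B),S)'
→ '(C,H,((D,J,K,B),S))'
Final: (C,H,((D,J,K,B),S));

Answer: (C,H,((D,J,K,B),S));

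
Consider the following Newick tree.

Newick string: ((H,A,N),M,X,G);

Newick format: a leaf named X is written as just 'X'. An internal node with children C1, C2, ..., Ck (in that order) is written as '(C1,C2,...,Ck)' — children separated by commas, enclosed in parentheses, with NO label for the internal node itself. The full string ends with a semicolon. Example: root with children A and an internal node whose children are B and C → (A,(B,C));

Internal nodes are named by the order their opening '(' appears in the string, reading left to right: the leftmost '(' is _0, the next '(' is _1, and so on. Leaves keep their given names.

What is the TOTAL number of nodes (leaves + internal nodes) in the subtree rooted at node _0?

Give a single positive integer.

Answer: 8

Derivation:
Newick: ((H,A,N),M,X,G);
Locate _0: it is the '(' at position 0 (the 1st '(' reading left to right).
Query: subtree rooted at _0
_0: subtree_size = 1 + 7
  _1: subtree_size = 1 + 3
    H: subtree_size = 1 + 0
    A: subtree_size = 1 + 0
    N: subtree_size = 1 + 0
  M: subtree_size = 1 + 0
  X: subtree_size = 1 + 0
  G: subtree_size = 1 + 0
Total subtree size of _0: 8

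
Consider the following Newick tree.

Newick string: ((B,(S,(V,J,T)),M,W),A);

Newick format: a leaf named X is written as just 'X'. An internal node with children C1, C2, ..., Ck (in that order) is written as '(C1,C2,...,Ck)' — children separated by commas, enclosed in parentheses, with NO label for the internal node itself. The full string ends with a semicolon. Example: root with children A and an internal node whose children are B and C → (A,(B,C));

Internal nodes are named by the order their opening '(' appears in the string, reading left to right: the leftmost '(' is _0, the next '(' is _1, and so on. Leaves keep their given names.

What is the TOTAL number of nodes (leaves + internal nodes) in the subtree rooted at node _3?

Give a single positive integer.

Answer: 4

Derivation:
Newick: ((B,(S,(V,J,T)),M,W),A);
Locate _3: it is the '(' at position 7 (the 4th '(' reading left to right).
Query: subtree rooted at _3
_3: subtree_size = 1 + 3
  V: subtree_size = 1 + 0
  J: subtree_size = 1 + 0
  T: subtree_size = 1 + 0
Total subtree size of _3: 4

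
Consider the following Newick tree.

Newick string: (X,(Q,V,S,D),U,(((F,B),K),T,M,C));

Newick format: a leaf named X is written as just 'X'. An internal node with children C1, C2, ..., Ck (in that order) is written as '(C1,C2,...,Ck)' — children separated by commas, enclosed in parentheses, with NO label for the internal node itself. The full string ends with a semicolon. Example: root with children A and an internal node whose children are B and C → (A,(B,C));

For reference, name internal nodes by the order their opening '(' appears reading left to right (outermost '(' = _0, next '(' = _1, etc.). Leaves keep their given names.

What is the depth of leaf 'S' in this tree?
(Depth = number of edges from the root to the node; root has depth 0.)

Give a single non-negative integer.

Answer: 2

Derivation:
Newick: (X,(Q,V,S,D),U,(((F,B),K),T,M,C));
Naming internals by '(' encounter order: outermost '(' = _0, next = _1, ...
Query node: S
Path from root: _0 -> _1 -> S
Depth of S: 2 (number of edges from root)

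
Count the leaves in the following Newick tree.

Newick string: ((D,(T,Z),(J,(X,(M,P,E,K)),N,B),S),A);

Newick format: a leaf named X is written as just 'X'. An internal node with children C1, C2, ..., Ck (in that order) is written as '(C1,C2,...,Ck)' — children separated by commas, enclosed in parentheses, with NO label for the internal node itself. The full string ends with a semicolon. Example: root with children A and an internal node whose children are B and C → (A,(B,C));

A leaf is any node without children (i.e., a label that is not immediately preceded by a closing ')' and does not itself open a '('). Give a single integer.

Answer: 13

Derivation:
Newick: ((D,(T,Z),(J,(X,(M,P,E,K)),N,B),S),A);
Scan left-to-right; a leaf is any maximal label run not followed by '(':
  pos 2: leaf 'D' → count = 1
  pos 5: leaf 'T' → count = 2
  pos 7: leaf 'Z' → count = 3
  pos 11: leaf 'J' → count = 4
  pos 14: leaf 'X' → count = 5
  pos 17: leaf 'M' → count = 6
  pos 19: leaf 'P' → count = 7
  pos 21: leaf 'E' → count = 8
  pos 23: leaf 'K' → count = 9
  pos 27: leaf 'N' → count = 10
  pos 29: leaf 'B' → count = 11
  pos 32: leaf 'S' → count = 12
  pos 35: leaf 'A' → count = 13
Total leaves: 13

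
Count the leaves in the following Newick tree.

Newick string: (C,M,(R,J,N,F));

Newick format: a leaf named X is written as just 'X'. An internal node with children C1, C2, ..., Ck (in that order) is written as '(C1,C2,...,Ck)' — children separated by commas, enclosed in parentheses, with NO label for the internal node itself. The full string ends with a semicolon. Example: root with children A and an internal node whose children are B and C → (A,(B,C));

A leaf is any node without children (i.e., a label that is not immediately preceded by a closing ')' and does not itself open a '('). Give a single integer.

Newick: (C,M,(R,J,N,F));
Scan left-to-right; a leaf is any maximal label run not followed by '(':
  pos 1: leaf 'C' → count = 1
  pos 3: leaf 'M' → count = 2
  pos 6: leaf 'R' → count = 3
  pos 8: leaf 'J' → count = 4
  pos 10: leaf 'N' → count = 5
  pos 12: leaf 'F' → count = 6
Total leaves: 6

Answer: 6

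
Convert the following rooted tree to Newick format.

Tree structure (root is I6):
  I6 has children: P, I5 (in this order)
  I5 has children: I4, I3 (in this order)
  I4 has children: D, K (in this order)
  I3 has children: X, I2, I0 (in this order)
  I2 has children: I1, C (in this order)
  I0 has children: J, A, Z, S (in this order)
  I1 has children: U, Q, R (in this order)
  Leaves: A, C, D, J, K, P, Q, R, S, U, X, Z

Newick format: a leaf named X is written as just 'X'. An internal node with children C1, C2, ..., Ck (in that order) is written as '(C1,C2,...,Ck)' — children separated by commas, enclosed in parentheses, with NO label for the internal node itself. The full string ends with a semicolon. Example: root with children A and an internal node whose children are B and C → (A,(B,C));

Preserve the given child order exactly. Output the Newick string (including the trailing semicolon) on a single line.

internal I6 with children ['P', 'I5']
  leaf 'P' → 'P'
  internal I5 with children ['I4', 'I3']
    internal I4 with children ['D', 'K']
      leaf 'D' → 'D'
      leaf 'K' → 'K'
    → '(D,K)'
    internal I3 with children ['X', 'I2', 'I0']
      leaf 'X' → 'X'
      internal I2 with children ['I1', 'C']
        internal I1 with children ['U', 'Q', 'R']
          leaf 'U' → 'U'
          leaf 'Q' → 'Q'
          leaf 'R' → 'R'
        → '(U,Q,R)'
        leaf 'C' → 'C'
      → '((U,Q,R),C)'
      internal I0 with children ['J', 'A', 'Z', 'S']
        leaf 'J' → 'J'
        leaf 'A' → 'A'
        leaf 'Z' → 'Z'
        leaf 'S' → 'S'
      → '(J,A,Z,S)'
    → '(X,((U,Q,R),C),(J,A,Z,S))'
  → '((D,K),(X,((U,Q,R),C),(J,A,Z,S)))'
→ '(P,((D,K),(X,((U,Q,R),C),(J,A,Z,S))))'
Final: (P,((D,K),(X,((U,Q,R),C),(J,A,Z,S))));

Answer: (P,((D,K),(X,((U,Q,R),C),(J,A,Z,S))));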